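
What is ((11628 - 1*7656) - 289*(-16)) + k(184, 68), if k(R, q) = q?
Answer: 8664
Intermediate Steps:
((11628 - 1*7656) - 289*(-16)) + k(184, 68) = ((11628 - 1*7656) - 289*(-16)) + 68 = ((11628 - 7656) + 4624) + 68 = (3972 + 4624) + 68 = 8596 + 68 = 8664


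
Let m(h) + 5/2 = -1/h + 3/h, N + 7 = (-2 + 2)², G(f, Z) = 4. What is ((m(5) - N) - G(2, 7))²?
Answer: 81/100 ≈ 0.81000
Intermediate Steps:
N = -7 (N = -7 + (-2 + 2)² = -7 + 0² = -7 + 0 = -7)
m(h) = -5/2 + 2/h (m(h) = -5/2 + (-1/h + 3/h) = -5/2 + 2/h)
((m(5) - N) - G(2, 7))² = (((-5/2 + 2/5) - 1*(-7)) - 1*4)² = (((-5/2 + 2*(⅕)) + 7) - 4)² = (((-5/2 + ⅖) + 7) - 4)² = ((-21/10 + 7) - 4)² = (49/10 - 4)² = (9/10)² = 81/100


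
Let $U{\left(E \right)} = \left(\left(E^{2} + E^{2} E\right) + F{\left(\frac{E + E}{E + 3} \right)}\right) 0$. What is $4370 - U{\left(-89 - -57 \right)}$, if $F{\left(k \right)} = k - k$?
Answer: $4370$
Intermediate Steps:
$F{\left(k \right)} = 0$
$U{\left(E \right)} = 0$ ($U{\left(E \right)} = \left(\left(E^{2} + E^{2} E\right) + 0\right) 0 = \left(\left(E^{2} + E^{3}\right) + 0\right) 0 = \left(E^{2} + E^{3}\right) 0 = 0$)
$4370 - U{\left(-89 - -57 \right)} = 4370 - 0 = 4370 + 0 = 4370$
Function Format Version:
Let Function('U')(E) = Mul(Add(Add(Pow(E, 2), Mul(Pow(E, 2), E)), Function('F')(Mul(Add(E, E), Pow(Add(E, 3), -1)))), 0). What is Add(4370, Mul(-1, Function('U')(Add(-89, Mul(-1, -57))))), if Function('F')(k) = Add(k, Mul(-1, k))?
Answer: 4370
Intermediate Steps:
Function('F')(k) = 0
Function('U')(E) = 0 (Function('U')(E) = Mul(Add(Add(Pow(E, 2), Mul(Pow(E, 2), E)), 0), 0) = Mul(Add(Add(Pow(E, 2), Pow(E, 3)), 0), 0) = Mul(Add(Pow(E, 2), Pow(E, 3)), 0) = 0)
Add(4370, Mul(-1, Function('U')(Add(-89, Mul(-1, -57))))) = Add(4370, Mul(-1, 0)) = Add(4370, 0) = 4370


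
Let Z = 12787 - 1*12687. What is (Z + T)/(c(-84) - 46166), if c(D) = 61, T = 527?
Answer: -627/46105 ≈ -0.013599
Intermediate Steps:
Z = 100 (Z = 12787 - 12687 = 100)
(Z + T)/(c(-84) - 46166) = (100 + 527)/(61 - 46166) = 627/(-46105) = 627*(-1/46105) = -627/46105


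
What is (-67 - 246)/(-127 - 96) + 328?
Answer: 73457/223 ≈ 329.40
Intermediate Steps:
(-67 - 246)/(-127 - 96) + 328 = -313/(-223) + 328 = -313*(-1/223) + 328 = 313/223 + 328 = 73457/223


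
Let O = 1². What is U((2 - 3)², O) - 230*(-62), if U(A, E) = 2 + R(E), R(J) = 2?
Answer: 14264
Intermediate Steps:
O = 1
U(A, E) = 4 (U(A, E) = 2 + 2 = 4)
U((2 - 3)², O) - 230*(-62) = 4 - 230*(-62) = 4 + 14260 = 14264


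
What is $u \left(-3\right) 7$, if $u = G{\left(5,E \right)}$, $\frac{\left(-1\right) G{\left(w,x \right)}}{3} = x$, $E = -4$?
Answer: $-252$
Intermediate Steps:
$G{\left(w,x \right)} = - 3 x$
$u = 12$ ($u = \left(-3\right) \left(-4\right) = 12$)
$u \left(-3\right) 7 = 12 \left(-3\right) 7 = \left(-36\right) 7 = -252$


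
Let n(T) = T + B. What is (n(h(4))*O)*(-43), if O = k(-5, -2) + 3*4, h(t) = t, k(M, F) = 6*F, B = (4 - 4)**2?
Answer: 0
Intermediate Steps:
B = 0 (B = 0**2 = 0)
n(T) = T (n(T) = T + 0 = T)
O = 0 (O = 6*(-2) + 3*4 = -12 + 12 = 0)
(n(h(4))*O)*(-43) = (4*0)*(-43) = 0*(-43) = 0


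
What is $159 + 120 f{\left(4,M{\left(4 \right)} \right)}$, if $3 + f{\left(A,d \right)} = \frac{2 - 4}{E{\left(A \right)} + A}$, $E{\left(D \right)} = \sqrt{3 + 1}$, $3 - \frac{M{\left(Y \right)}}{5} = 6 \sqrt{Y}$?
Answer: $-241$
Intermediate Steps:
$M{\left(Y \right)} = 15 - 30 \sqrt{Y}$ ($M{\left(Y \right)} = 15 - 5 \cdot 6 \sqrt{Y} = 15 - 30 \sqrt{Y}$)
$E{\left(D \right)} = 2$ ($E{\left(D \right)} = \sqrt{4} = 2$)
$f{\left(A,d \right)} = -3 - \frac{2}{2 + A}$ ($f{\left(A,d \right)} = -3 + \frac{2 - 4}{2 + A} = -3 - \frac{2}{2 + A}$)
$159 + 120 f{\left(4,M{\left(4 \right)} \right)} = 159 + 120 \frac{-8 - 12}{2 + 4} = 159 + 120 \frac{-8 - 12}{6} = 159 + 120 \cdot \frac{1}{6} \left(-20\right) = 159 + 120 \left(- \frac{10}{3}\right) = 159 - 400 = -241$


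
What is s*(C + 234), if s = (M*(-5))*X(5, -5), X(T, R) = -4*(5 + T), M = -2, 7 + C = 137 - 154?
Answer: -84000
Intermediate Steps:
C = -24 (C = -7 + (137 - 154) = -7 - 17 = -24)
X(T, R) = -20 - 4*T
s = -400 (s = (-2*(-5))*(-20 - 4*5) = 10*(-20 - 20) = 10*(-40) = -400)
s*(C + 234) = -400*(-24 + 234) = -400*210 = -84000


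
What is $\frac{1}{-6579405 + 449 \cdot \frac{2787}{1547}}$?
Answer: $- \frac{1547}{10177088172} \approx -1.5201 \cdot 10^{-7}$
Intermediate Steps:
$\frac{1}{-6579405 + 449 \cdot \frac{2787}{1547}} = \frac{1}{-6579405 + \frac{1251363}{1547}} = \frac{1}{- \frac{10177088172}{1547}} = - \frac{1547}{10177088172}$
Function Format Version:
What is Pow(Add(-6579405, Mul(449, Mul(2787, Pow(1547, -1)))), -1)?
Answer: Rational(-1547, 10177088172) ≈ -1.5201e-7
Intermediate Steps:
Pow(Add(-6579405, Mul(449, Mul(2787, Pow(1547, -1)))), -1) = Pow(Add(-6579405, Mul(449, Mul(2787, Rational(1, 1547)))), -1) = Pow(Add(-6579405, Mul(449, Rational(2787, 1547))), -1) = Pow(Add(-6579405, Rational(1251363, 1547)), -1) = Pow(Rational(-10177088172, 1547), -1) = Rational(-1547, 10177088172)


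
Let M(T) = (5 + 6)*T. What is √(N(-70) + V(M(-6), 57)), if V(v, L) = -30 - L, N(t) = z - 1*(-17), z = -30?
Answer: 10*I ≈ 10.0*I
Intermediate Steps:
N(t) = -13 (N(t) = -30 - 1*(-17) = -30 + 17 = -13)
M(T) = 11*T
√(N(-70) + V(M(-6), 57)) = √(-13 + (-30 - 1*57)) = √(-13 + (-30 - 57)) = √(-13 - 87) = √(-100) = 10*I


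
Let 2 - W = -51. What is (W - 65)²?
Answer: 144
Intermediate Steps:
W = 53 (W = 2 - 1*(-51) = 2 + 51 = 53)
(W - 65)² = (53 - 65)² = (-12)² = 144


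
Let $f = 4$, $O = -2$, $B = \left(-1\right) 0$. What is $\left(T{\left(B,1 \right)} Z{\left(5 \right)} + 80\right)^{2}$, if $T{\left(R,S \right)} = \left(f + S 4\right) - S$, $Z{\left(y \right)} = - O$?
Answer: $8836$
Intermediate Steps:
$B = 0$
$Z{\left(y \right)} = 2$ ($Z{\left(y \right)} = \left(-1\right) \left(-2\right) = 2$)
$T{\left(R,S \right)} = 4 + 3 S$ ($T{\left(R,S \right)} = \left(4 + S 4\right) - S = \left(4 + 4 S\right) - S = 4 + 3 S$)
$\left(T{\left(B,1 \right)} Z{\left(5 \right)} + 80\right)^{2} = \left(\left(4 + 3 \cdot 1\right) 2 + 80\right)^{2} = \left(\left(4 + 3\right) 2 + 80\right)^{2} = \left(7 \cdot 2 + 80\right)^{2} = \left(14 + 80\right)^{2} = 94^{2} = 8836$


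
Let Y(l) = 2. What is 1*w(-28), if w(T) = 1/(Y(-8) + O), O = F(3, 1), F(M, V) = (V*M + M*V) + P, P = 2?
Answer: 1/10 ≈ 0.10000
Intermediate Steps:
F(M, V) = 2 + 2*M*V (F(M, V) = (V*M + M*V) + 2 = (M*V + M*V) + 2 = 2*M*V + 2 = 2 + 2*M*V)
O = 8 (O = 2 + 2*3*1 = 2 + 6 = 8)
w(T) = 1/10 (w(T) = 1/(2 + 8) = 1/10)
1*w(-28) = 1*(1/10) = 1/10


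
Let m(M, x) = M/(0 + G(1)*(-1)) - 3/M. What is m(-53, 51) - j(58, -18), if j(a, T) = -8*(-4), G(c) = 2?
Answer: -577/106 ≈ -5.4434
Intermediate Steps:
j(a, T) = 32
m(M, x) = -3/M - M/2 (m(M, x) = M/(0 + 2*(-1)) - 3/M = M/(0 - 2) - 3/M = M/(-2) - 3/M = M*(-½) - 3/M = -M/2 - 3/M = -3/M - M/2)
m(-53, 51) - j(58, -18) = (-3/(-53) - ½*(-53)) - 1*32 = (-3*(-1/53) + 53/2) - 32 = (3/53 + 53/2) - 32 = 2815/106 - 32 = -577/106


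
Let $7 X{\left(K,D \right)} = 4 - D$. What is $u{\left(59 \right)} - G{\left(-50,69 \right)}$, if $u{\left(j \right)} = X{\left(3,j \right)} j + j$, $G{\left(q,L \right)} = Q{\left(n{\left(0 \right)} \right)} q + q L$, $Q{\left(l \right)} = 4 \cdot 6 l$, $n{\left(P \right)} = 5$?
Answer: $\frac{63318}{7} \approx 9045.4$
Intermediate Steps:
$Q{\left(l \right)} = 24 l$
$X{\left(K,D \right)} = \frac{4}{7} - \frac{D}{7}$ ($X{\left(K,D \right)} = \frac{4 - D}{7} = \frac{4}{7} - \frac{D}{7}$)
$G{\left(q,L \right)} = 120 q + L q$ ($G{\left(q,L \right)} = 24 \cdot 5 q + q L = 120 q + L q$)
$u{\left(j \right)} = j + j \left(\frac{4}{7} - \frac{j}{7}\right)$ ($u{\left(j \right)} = \left(\frac{4}{7} - \frac{j}{7}\right) j + j = j \left(\frac{4}{7} - \frac{j}{7}\right) + j = j + j \left(\frac{4}{7} - \frac{j}{7}\right)$)
$u{\left(59 \right)} - G{\left(-50,69 \right)} = \frac{1}{7} \cdot 59 \left(11 - 59\right) - - 50 \left(120 + 69\right) = \frac{1}{7} \cdot 59 \left(11 - 59\right) - \left(-50\right) 189 = \frac{1}{7} \cdot 59 \left(-48\right) - -9450 = - \frac{2832}{7} + 9450 = \frac{63318}{7}$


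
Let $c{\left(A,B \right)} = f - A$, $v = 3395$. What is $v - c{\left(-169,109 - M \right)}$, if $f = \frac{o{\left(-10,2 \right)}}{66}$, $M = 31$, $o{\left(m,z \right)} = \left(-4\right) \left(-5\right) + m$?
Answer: $\frac{106453}{33} \approx 3225.8$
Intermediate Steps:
$o{\left(m,z \right)} = 20 + m$
$f = \frac{5}{33}$ ($f = \frac{20 - 10}{66} = 10 \cdot \frac{1}{66} = \frac{5}{33} \approx 0.15152$)
$c{\left(A,B \right)} = \frac{5}{33} - A$
$v - c{\left(-169,109 - M \right)} = 3395 - \left(\frac{5}{33} - -169\right) = 3395 - \left(\frac{5}{33} + 169\right) = 3395 - \frac{5582}{33} = \frac{106453}{33}$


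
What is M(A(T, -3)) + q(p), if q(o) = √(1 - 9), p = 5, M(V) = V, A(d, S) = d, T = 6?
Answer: 6 + 2*I*√2 ≈ 6.0 + 2.8284*I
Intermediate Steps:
q(o) = 2*I*√2 (q(o) = √(-8) = 2*I*√2)
M(A(T, -3)) + q(p) = 6 + 2*I*√2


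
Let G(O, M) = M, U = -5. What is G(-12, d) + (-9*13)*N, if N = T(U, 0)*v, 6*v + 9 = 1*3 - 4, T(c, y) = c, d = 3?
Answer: -972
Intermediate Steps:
v = -5/3 (v = -3/2 + (1*3 - 4)/6 = -3/2 + (3 - 4)/6 = -3/2 + (1/6)*(-1) = -3/2 - 1/6 = -5/3 ≈ -1.6667)
N = 25/3 (N = -5*(-5/3) = 25/3 ≈ 8.3333)
G(-12, d) + (-9*13)*N = 3 - 9*13*(25/3) = 3 - 117*25/3 = 3 - 975 = -972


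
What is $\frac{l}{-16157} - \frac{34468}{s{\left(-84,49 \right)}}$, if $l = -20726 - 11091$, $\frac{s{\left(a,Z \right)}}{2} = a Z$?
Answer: $\frac{29243465}{4750158} \approx 6.1563$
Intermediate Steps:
$s{\left(a,Z \right)} = 2 Z a$ ($s{\left(a,Z \right)} = 2 a Z = 2 Z a$)
$l = -31817$
$\frac{l}{-16157} - \frac{34468}{s{\left(-84,49 \right)}} = - \frac{31817}{-16157} - \frac{34468}{2 \cdot 49 \left(-84\right)} = \left(-31817\right) \left(- \frac{1}{16157}\right) - \frac{34468}{-8232} = \frac{31817}{16157} - - \frac{1231}{294} = \frac{31817}{16157} + \frac{1231}{294} = \frac{29243465}{4750158}$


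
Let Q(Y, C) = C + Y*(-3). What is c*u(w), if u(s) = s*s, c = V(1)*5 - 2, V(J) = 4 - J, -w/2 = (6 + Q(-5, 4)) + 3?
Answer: 40768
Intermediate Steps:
Q(Y, C) = C - 3*Y
w = -56 (w = -2*((6 + (4 - 3*(-5))) + 3) = -2*((6 + (4 + 15)) + 3) = -2*((6 + 19) + 3) = -2*(25 + 3) = -2*28 = -56)
c = 13 (c = (4 - 1*1)*5 - 2 = (4 - 1)*5 - 2 = 3*5 - 2 = 15 - 2 = 13)
u(s) = s²
c*u(w) = 13*(-56)² = 13*3136 = 40768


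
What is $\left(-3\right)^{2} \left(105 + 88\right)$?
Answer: $1737$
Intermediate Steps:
$\left(-3\right)^{2} \left(105 + 88\right) = 9 \cdot 193 = 1737$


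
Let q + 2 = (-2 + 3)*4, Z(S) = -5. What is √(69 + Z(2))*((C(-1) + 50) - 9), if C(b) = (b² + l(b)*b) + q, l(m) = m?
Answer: 360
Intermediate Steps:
q = 2 (q = -2 + (-2 + 3)*4 = -2 + 1*4 = -2 + 4 = 2)
C(b) = 2 + 2*b² (C(b) = (b² + b*b) + 2 = (b² + b²) + 2 = 2*b² + 2 = 2 + 2*b²)
√(69 + Z(2))*((C(-1) + 50) - 9) = √(69 - 5)*(((2 + 2*(-1)²) + 50) - 9) = √64*(((2 + 2*1) + 50) - 9) = 8*(((2 + 2) + 50) - 9) = 8*((4 + 50) - 9) = 8*(54 - 9) = 8*45 = 360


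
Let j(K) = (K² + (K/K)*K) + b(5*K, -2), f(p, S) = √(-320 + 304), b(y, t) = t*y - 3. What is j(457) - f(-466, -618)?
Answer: 204733 - 4*I ≈ 2.0473e+5 - 4.0*I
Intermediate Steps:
b(y, t) = -3 + t*y
f(p, S) = 4*I (f(p, S) = √(-16) = 4*I)
j(K) = -3 + K² - 9*K (j(K) = (K² + (K/K)*K) + (-3 - 10*K) = (K² + 1*K) + (-3 - 10*K) = (K² + K) + (-3 - 10*K) = (K + K²) + (-3 - 10*K) = -3 + K² - 9*K)
j(457) - f(-466, -618) = (-3 + 457² - 9*457) - 4*I = (-3 + 208849 - 4113) - 4*I = 204733 - 4*I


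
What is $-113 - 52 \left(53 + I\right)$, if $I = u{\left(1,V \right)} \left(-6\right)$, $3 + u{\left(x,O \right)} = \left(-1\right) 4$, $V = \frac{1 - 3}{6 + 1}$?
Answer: $-5053$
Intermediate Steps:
$V = - \frac{2}{7} \approx -0.28571$
$u{\left(x,O \right)} = -7$ ($u{\left(x,O \right)} = -3 - 4 = -7$)
$I = 42$ ($I = \left(-7\right) \left(-6\right) = 42$)
$-113 - 52 \left(53 + I\right) = -113 - 52 \left(53 + 42\right) = -113 - 4940 = -5053$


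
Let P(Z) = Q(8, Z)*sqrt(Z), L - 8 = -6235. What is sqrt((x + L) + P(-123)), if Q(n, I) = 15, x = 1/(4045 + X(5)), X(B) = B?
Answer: sqrt(-50438698 + 121500*I*sqrt(123))/90 ≈ 1.054 + 78.918*I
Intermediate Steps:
L = -6227 (L = 8 - 6235 = -6227)
x = 1/4050 (x = 1/(4045 + 5) = 1/4050 ≈ 0.00024691)
P(Z) = 15*sqrt(Z)
sqrt((x + L) + P(-123)) = sqrt((1/4050 - 6227) + 15*sqrt(-123)) = sqrt(-25219349/4050 + 15*(I*sqrt(123))) = sqrt(-25219349/4050 + 15*I*sqrt(123))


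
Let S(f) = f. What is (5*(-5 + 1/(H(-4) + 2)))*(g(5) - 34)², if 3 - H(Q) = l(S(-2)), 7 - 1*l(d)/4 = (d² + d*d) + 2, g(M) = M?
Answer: -353220/17 ≈ -20778.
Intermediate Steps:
l(d) = 20 - 8*d² (l(d) = 28 - 4*((d² + d*d) + 2) = 28 - 4*((d² + d²) + 2) = 28 - 4*(2*d² + 2) = 28 - 4*(2 + 2*d²) = 28 + (-8 - 8*d²) = 20 - 8*d²)
H(Q) = 15 (H(Q) = 3 - (20 - 8*(-2)²) = 3 - (20 - 8*4) = 3 - (20 - 32) = 3 - 1*(-12) = 3 + 12 = 15)
(5*(-5 + 1/(H(-4) + 2)))*(g(5) - 34)² = (5*(-5 + 1/(15 + 2)))*(5 - 34)² = (5*(-5 + 1/17))*(-29)² = (5*(-5 + 1/17))*841 = (5*(-84/17))*841 = -420/17*841 = -353220/17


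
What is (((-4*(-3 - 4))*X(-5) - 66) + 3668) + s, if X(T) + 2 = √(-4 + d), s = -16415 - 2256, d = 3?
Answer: -15125 + 28*I ≈ -15125.0 + 28.0*I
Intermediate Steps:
s = -18671
X(T) = -2 + I (X(T) = -2 + √(-4 + 3) = -2 + √(-1) = -2 + I)
(((-4*(-3 - 4))*X(-5) - 66) + 3668) + s = (((-4*(-3 - 4))*(-2 + I) - 66) + 3668) - 18671 = (((-4*(-7))*(-2 + I) - 66) + 3668) - 18671 = ((28*(-2 + I) - 66) + 3668) - 18671 = (((-56 + 28*I) - 66) + 3668) - 18671 = ((-122 + 28*I) + 3668) - 18671 = (3546 + 28*I) - 18671 = -15125 + 28*I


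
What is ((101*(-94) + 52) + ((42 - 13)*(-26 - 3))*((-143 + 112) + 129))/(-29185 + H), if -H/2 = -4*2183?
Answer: 30620/3907 ≈ 7.8372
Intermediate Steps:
H = 17464 (H = -(-8)*2183 = -2*(-8732) = 17464)
((101*(-94) + 52) + ((42 - 13)*(-26 - 3))*((-143 + 112) + 129))/(-29185 + H) = ((101*(-94) + 52) + ((42 - 13)*(-26 - 3))*((-143 + 112) + 129))/(-29185 + 17464) = ((-9494 + 52) + (29*(-29))*(-31 + 129))/(-11721) = (-9442 - 841*98)*(-1/11721) = (-9442 - 82418)*(-1/11721) = -91860*(-1/11721) = 30620/3907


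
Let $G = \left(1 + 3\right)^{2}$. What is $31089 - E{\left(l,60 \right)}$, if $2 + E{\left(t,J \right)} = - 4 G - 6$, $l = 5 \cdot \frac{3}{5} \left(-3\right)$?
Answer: $31161$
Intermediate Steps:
$G = 16$ ($G = 4^{2} = 16$)
$l = -9$ ($l = 5 \cdot 3 \cdot \frac{1}{5} \left(-3\right) = 5 \cdot \frac{3}{5} \left(-3\right) = 3 \left(-3\right) = -9$)
$E{\left(t,J \right)} = -72$ ($E{\left(t,J \right)} = -2 - 70 = -72$)
$31089 - E{\left(l,60 \right)} = 31089 - -72 = 31089 + 72 = 31161$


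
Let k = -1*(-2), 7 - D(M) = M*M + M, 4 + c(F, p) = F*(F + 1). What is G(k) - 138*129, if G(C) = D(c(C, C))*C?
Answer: -17800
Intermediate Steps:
c(F, p) = -4 + F*(1 + F) (c(F, p) = -4 + F*(F + 1) = -4 + F*(1 + F))
D(M) = 7 - M - M**2 (D(M) = 7 - (M*M + M) = 7 - (M**2 + M) = 7 - (M + M**2) = 7 + (-M - M**2) = 7 - M - M**2)
k = 2
G(C) = C*(11 - C - C**2 - (-4 + C + C**2)**2) (G(C) = (7 - (-4 + C + C**2) - (-4 + C + C**2)**2)*C = (7 + (4 - C - C**2) - (-4 + C + C**2)**2)*C = (11 - C - C**2 - (-4 + C + C**2)**2)*C = C*(11 - C - C**2 - (-4 + C + C**2)**2))
G(k) - 138*129 = -1*2*(-11 + 2 + 2**2 + (-4 + 2 + 2**2)**2) - 138*129 = -1*2*(-11 + 2 + 4 + (-4 + 2 + 4)**2) - 17802 = -1*2*(-11 + 2 + 4 + 2**2) - 17802 = -1*2*(-11 + 2 + 4 + 4) - 17802 = -1*2*(-1) - 17802 = 2 - 17802 = -17800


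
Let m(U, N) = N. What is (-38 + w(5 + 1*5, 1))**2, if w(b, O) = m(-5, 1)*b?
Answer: 784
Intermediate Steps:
w(b, O) = b (w(b, O) = 1*b = b)
(-38 + w(5 + 1*5, 1))**2 = (-38 + (5 + 1*5))**2 = (-38 + (5 + 5))**2 = (-38 + 10)**2 = (-28)**2 = 784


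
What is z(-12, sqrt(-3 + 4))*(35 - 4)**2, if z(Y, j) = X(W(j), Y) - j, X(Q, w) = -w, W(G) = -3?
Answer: 10571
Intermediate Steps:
z(Y, j) = -Y - j
z(-12, sqrt(-3 + 4))*(35 - 4)**2 = (-1*(-12) - sqrt(-3 + 4))*(35 - 4)**2 = (12 - sqrt(1))*31**2 = (12 - 1*1)*961 = (12 - 1)*961 = 11*961 = 10571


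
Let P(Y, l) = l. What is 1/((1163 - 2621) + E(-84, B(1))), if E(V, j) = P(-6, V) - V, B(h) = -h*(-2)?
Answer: -1/1458 ≈ -0.00068587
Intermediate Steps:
B(h) = 2*h
E(V, j) = 0 (E(V, j) = V - V = 0)
1/((1163 - 2621) + E(-84, B(1))) = 1/((1163 - 2621) + 0) = 1/(-1458 + 0) = 1/(-1458) = -1/1458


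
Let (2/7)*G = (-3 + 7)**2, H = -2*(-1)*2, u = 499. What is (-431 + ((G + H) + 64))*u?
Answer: -153193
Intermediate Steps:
H = 4 (H = 2*2 = 4)
G = 56 (G = 7*(-3 + 7)**2/2 = (7/2)*4**2 = (7/2)*16 = 56)
(-431 + ((G + H) + 64))*u = (-431 + ((56 + 4) + 64))*499 = (-431 + (60 + 64))*499 = (-431 + 124)*499 = -307*499 = -153193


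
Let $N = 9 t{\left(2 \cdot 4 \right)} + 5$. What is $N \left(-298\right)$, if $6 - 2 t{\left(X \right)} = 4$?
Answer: $-4172$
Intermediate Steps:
$t{\left(X \right)} = 1$ ($t{\left(X \right)} = 3 - 2 = 1$)
$N = 14$ ($N = 9 \cdot 1 + 5 = 9 + 5 = 14$)
$N \left(-298\right) = 14 \left(-298\right) = -4172$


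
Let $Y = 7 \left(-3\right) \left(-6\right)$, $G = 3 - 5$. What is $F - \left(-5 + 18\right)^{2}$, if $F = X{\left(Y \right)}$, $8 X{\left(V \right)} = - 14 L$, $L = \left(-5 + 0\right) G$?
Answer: $- \frac{373}{2} \approx -186.5$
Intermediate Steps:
$G = -2$
$L = 10$ ($L = \left(-5 + 0\right) \left(-2\right) = \left(-5\right) \left(-2\right) = 10$)
$Y = 126$ ($Y = \left(-21\right) \left(-6\right) = 126$)
$X{\left(V \right)} = - \frac{35}{2}$ ($X{\left(V \right)} = \frac{\left(-14\right) 10}{8} = \frac{1}{8} \left(-140\right) = - \frac{35}{2}$)
$F = - \frac{35}{2} \approx -17.5$
$F - \left(-5 + 18\right)^{2} = - \frac{35}{2} - \left(-5 + 18\right)^{2} = - \frac{35}{2} - 13^{2} = - \frac{35}{2} - 169 = - \frac{373}{2}$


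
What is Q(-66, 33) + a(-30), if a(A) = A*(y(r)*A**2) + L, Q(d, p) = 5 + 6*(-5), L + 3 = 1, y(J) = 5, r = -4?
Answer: -135027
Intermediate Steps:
L = -2 (L = -3 + 1 = -2)
Q(d, p) = -25 (Q(d, p) = 5 - 30 = -25)
a(A) = -2 + 5*A**3 (a(A) = A*(5*A**2) - 2 = 5*A**3 - 2 = -2 + 5*A**3)
Q(-66, 33) + a(-30) = -25 + (-2 + 5*(-30)**3) = -25 + (-2 + 5*(-27000)) = -25 + (-2 - 135000) = -25 - 135002 = -135027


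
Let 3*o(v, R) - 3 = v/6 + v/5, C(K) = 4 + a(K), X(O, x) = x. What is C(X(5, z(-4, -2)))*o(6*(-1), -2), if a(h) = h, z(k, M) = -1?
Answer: ⅘ ≈ 0.80000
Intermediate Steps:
C(K) = 4 + K
o(v, R) = 1 + 11*v/90 (o(v, R) = 1 + (v/6 + v/5)/3 = 1 + (11*v/30)/3 = 1 + 11*v/90)
C(X(5, z(-4, -2)))*o(6*(-1), -2) = (4 - 1)*(1 + 11*(6*(-1))/90) = 3*(1 + (11/90)*(-6)) = 3*(1 - 11/15) = 3*(4/15) = ⅘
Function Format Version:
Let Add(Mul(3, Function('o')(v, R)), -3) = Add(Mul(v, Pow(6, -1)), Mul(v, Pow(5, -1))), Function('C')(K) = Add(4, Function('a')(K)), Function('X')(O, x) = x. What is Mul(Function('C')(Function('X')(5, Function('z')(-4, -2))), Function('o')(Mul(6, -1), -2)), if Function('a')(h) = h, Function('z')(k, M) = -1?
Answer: Rational(4, 5) ≈ 0.80000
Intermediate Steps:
Function('C')(K) = Add(4, K)
Function('o')(v, R) = Add(1, Mul(Rational(11, 90), v)) (Function('o')(v, R) = Add(1, Mul(Rational(1, 3), Add(Mul(v, Pow(6, -1)), Mul(v, Pow(5, -1))))) = Add(1, Mul(Rational(1, 3), Add(Mul(v, Rational(1, 6)), Mul(v, Rational(1, 5))))) = Add(1, Mul(Rational(1, 3), Add(Mul(Rational(1, 6), v), Mul(Rational(1, 5), v)))) = Add(1, Mul(Rational(1, 3), Mul(Rational(11, 30), v))) = Add(1, Mul(Rational(11, 90), v)))
Mul(Function('C')(Function('X')(5, Function('z')(-4, -2))), Function('o')(Mul(6, -1), -2)) = Mul(Add(4, -1), Add(1, Mul(Rational(11, 90), Mul(6, -1)))) = Mul(3, Add(1, Mul(Rational(11, 90), -6))) = Mul(3, Add(1, Rational(-11, 15))) = Mul(3, Rational(4, 15)) = Rational(4, 5)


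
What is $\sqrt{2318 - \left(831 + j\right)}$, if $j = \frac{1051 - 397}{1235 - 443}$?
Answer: $\frac{5 \sqrt{258951}}{66} \approx 38.551$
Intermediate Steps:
$j = \frac{109}{132}$ ($j = \frac{654}{792} = 654 \cdot \frac{1}{792} = \frac{109}{132} \approx 0.82576$)
$\sqrt{2318 - \left(831 + j\right)} = \sqrt{2318 - \frac{109801}{132}} = \sqrt{\frac{196175}{132}} = \frac{5 \sqrt{258951}}{66}$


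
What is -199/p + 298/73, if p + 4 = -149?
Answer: 60121/11169 ≈ 5.3828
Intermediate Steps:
p = -153 (p = -4 - 149 = -153)
-199/p + 298/73 = -199/(-153) + 298/73 = -199*(-1/153) + 298*(1/73) = 199/153 + 298/73 = 60121/11169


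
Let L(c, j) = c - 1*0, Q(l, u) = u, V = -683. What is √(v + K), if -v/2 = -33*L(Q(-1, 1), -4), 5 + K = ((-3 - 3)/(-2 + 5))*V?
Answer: √1427 ≈ 37.776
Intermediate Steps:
L(c, j) = c (L(c, j) = c + 0 = c)
K = 1361 (K = -5 + ((-3 - 3)/(-2 + 5))*(-683) = -5 - 6/3*(-683) = -5 - 6*⅓*(-683) = -5 - 2*(-683) = -5 + 1366 = 1361)
v = 66 (v = -(-66) = -2*(-33) = 66)
√(v + K) = √(66 + 1361) = √1427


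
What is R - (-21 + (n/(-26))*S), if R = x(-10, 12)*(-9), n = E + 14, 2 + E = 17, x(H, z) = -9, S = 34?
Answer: 1819/13 ≈ 139.92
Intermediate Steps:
E = 15 (E = -2 + 17 = 15)
n = 29 (n = 15 + 14 = 29)
R = 81 (R = -9*(-9) = 81)
R - (-21 + (n/(-26))*S) = 81 - (-21 + (29/(-26))*34) = 81 - (-21 + (29*(-1/26))*34) = 81 - (-21 - 29/26*34) = 81 - (-21 - 493/13) = 81 - 1*(-766/13) = 81 + 766/13 = 1819/13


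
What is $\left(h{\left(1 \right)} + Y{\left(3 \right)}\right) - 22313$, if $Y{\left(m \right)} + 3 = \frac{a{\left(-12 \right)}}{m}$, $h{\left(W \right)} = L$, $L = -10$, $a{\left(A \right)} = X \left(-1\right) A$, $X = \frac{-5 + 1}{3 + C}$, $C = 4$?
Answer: $- \frac{156298}{7} \approx -22328.0$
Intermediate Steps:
$X = - \frac{4}{7}$ ($X = \frac{-5 + 1}{3 + 4} = - \frac{4}{7} \approx -0.57143$)
$a{\left(A \right)} = \frac{4 A}{7}$ ($a{\left(A \right)} = \left(- \frac{4}{7}\right) \left(-1\right) A = \frac{4 A}{7}$)
$h{\left(W \right)} = -10$
$Y{\left(m \right)} = -3 - \frac{48}{7 m}$ ($Y{\left(m \right)} = -3 + \frac{\frac{4}{7} \left(-12\right)}{m} = -3 - \frac{48}{7 m}$)
$\left(h{\left(1 \right)} + Y{\left(3 \right)}\right) - 22313 = \left(-10 - \left(3 + \frac{48}{7 \cdot 3}\right)\right) - 22313 = \left(-10 - \frac{37}{7}\right) - 22313 = - \frac{107}{7} - 22313 = - \frac{156298}{7}$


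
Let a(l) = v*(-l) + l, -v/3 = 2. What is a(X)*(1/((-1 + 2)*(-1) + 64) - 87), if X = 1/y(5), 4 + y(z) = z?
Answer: -5480/9 ≈ -608.89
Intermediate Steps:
y(z) = -4 + z
v = -6 (v = -3*2 = -6)
X = 1 (X = 1/(-4 + 5) = 1/1 = 1)
a(l) = 7*l (a(l) = -(-6)*l + l = 6*l + l = 7*l)
a(X)*(1/((-1 + 2)*(-1) + 64) - 87) = (7*1)*(1/((-1 + 2)*(-1) + 64) - 87) = 7*(1/(1*(-1) + 64) - 87) = 7*(1/(-1 + 64) - 87) = 7*(1/63 - 87) = 7*(-5480/63) = -5480/9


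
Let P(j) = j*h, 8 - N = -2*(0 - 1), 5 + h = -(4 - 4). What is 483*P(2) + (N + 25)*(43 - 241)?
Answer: -10968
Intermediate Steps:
h = -5 (h = -5 - (4 - 4) = -5 - 1*0 = -5 + 0 = -5)
N = 6 (N = 8 - (-2)*(0 - 1) = 8 - (-2)*(-1) = 8 - 1*2 = 8 - 2 = 6)
P(j) = -5*j (P(j) = j*(-5) = -5*j)
483*P(2) + (N + 25)*(43 - 241) = 483*(-5*2) + (6 + 25)*(43 - 241) = 483*(-10) + 31*(-198) = -4830 - 6138 = -10968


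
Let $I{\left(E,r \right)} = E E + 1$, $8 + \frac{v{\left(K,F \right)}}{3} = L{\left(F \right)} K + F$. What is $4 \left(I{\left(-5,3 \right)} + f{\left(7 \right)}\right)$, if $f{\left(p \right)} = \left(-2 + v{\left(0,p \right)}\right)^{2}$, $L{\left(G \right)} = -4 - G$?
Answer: $204$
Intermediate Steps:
$v{\left(K,F \right)} = -24 + 3 F + 3 K \left(-4 - F\right)$ ($v{\left(K,F \right)} = -24 + 3 \left(\left(-4 - F\right) K + F\right) = -24 + 3 \left(K \left(-4 - F\right) + F\right) = -24 + 3 \left(F + K \left(-4 - F\right)\right) = -24 + \left(3 F + 3 K \left(-4 - F\right)\right) = -24 + 3 F + 3 K \left(-4 - F\right)$)
$I{\left(E,r \right)} = 1 + E^{2}$ ($I{\left(E,r \right)} = E^{2} + 1 = 1 + E^{2}$)
$f{\left(p \right)} = \left(-26 + 3 p\right)^{2}$ ($f{\left(p \right)} = \left(-2 - \left(24 - 3 p\right)\right)^{2} = \left(-2 + \left(-24 + 3 p + 0\right)\right)^{2} = \left(-2 + \left(-24 + 3 p\right)\right)^{2} = \left(-26 + 3 p\right)^{2}$)
$4 \left(I{\left(-5,3 \right)} + f{\left(7 \right)}\right) = 4 \left(\left(1 + \left(-5\right)^{2}\right) + \left(-26 + 3 \cdot 7\right)^{2}\right) = 4 \left(\left(1 + 25\right) + \left(-26 + 21\right)^{2}\right) = 4 \left(26 + \left(-5\right)^{2}\right) = 4 \left(26 + 25\right) = 4 \cdot 51 = 204$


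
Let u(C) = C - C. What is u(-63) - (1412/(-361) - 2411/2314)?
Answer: 4137739/835354 ≈ 4.9533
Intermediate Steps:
u(C) = 0
u(-63) - (1412/(-361) - 2411/2314) = 0 - (1412/(-361) - 2411/2314) = 0 - (1412*(-1/361) - 2411*1/2314) = 0 - (-1412/361 - 2411/2314) = 0 - 1*(-4137739/835354) = 0 + 4137739/835354 = 4137739/835354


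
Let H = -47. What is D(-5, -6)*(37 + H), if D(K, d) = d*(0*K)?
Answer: 0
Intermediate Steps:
D(K, d) = 0 (D(K, d) = d*0 = 0)
D(-5, -6)*(37 + H) = 0*(37 - 47) = 0*(-10) = 0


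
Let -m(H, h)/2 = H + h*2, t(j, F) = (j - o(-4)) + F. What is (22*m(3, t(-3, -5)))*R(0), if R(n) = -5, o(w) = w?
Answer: -1100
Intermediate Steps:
t(j, F) = 4 + F + j (t(j, F) = (j - 1*(-4)) + F = (j + 4) + F = (4 + j) + F = 4 + F + j)
m(H, h) = -4*h - 2*H (m(H, h) = -2*(H + h*2) = -2*(H + 2*h) = -4*h - 2*H)
(22*m(3, t(-3, -5)))*R(0) = (22*(-4*(4 - 5 - 3) - 2*3))*(-5) = (22*(-4*(-4) - 6))*(-5) = (22*(16 - 6))*(-5) = (22*10)*(-5) = 220*(-5) = -1100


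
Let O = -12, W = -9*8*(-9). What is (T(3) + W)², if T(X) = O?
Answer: 404496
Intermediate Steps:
W = 648 (W = -72*(-9) = 648)
T(X) = -12
(T(3) + W)² = (-12 + 648)² = 636² = 404496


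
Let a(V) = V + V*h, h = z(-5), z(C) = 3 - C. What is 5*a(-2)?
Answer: -90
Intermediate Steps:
h = 8 (h = 3 - 1*(-5) = 3 + 5 = 8)
a(V) = 9*V (a(V) = V + V*8 = V + 8*V = 9*V)
5*a(-2) = 5*(9*(-2)) = 5*(-18) = -90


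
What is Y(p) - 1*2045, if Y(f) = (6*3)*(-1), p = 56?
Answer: -2063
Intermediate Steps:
Y(f) = -18 (Y(f) = 18*(-1) = -18)
Y(p) - 1*2045 = -18 - 1*2045 = -18 - 2045 = -2063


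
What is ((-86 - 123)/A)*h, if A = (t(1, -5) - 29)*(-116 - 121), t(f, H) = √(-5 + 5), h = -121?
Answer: 25289/6873 ≈ 3.6795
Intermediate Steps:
t(f, H) = 0 (t(f, H) = √0 = 0)
A = 6873 (A = (0 - 29)*(-116 - 121) = -29*(-237) = 6873)
((-86 - 123)/A)*h = ((-86 - 123)/6873)*(-121) = -209*1/6873*(-121) = -209/6873*(-121) = 25289/6873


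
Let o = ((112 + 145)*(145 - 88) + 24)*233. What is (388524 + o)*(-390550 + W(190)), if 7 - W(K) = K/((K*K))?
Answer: -282516181652943/190 ≈ -1.4869e+12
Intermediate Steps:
W(K) = 7 - 1/K (W(K) = 7 - K/(K*K) = 7 - K/(K²) = 7 - K/K² = 7 - 1/K)
o = 3418809 (o = (257*57 + 24)*233 = (14649 + 24)*233 = 14673*233 = 3418809)
(388524 + o)*(-390550 + W(190)) = (388524 + 3418809)*(-390550 + (7 - 1/190)) = 3807333*(-390550 + (7 - 1*1/190)) = 3807333*(-390550 + (7 - 1/190)) = 3807333*(-390550 + 1329/190) = 3807333*(-74203171/190) = -282516181652943/190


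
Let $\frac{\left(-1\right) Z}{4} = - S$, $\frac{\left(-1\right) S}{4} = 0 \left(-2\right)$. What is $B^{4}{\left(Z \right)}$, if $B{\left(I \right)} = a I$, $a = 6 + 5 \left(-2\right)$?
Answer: $0$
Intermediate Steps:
$S = 0$ ($S = - 4 \cdot 0 \left(-2\right) = \left(-4\right) 0 = 0$)
$a = -4$ ($a = 6 - 10 = -4$)
$Z = 0$ ($Z = - 4 \left(\left(-1\right) 0\right) = \left(-4\right) 0 = 0$)
$B{\left(I \right)} = - 4 I$
$B^{4}{\left(Z \right)} = \left(\left(-4\right) 0\right)^{4} = 0^{4} = 0$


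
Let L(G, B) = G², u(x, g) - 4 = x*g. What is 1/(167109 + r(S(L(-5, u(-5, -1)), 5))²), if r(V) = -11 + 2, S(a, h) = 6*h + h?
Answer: 1/167190 ≈ 5.9812e-6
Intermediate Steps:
u(x, g) = 4 + g*x (u(x, g) = 4 + x*g = 4 + g*x)
S(a, h) = 7*h
r(V) = -9
1/(167109 + r(S(L(-5, u(-5, -1)), 5))²) = 1/(167109 + (-9)²) = 1/(167109 + 81) = 1/167190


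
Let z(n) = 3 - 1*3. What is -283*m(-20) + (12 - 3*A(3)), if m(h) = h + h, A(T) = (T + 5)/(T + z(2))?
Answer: 11324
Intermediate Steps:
z(n) = 0 (z(n) = 3 - 3 = 0)
A(T) = (5 + T)/T (A(T) = (T + 5)/(T + 0) = (5 + T)/T)
m(h) = 2*h
-283*m(-20) + (12 - 3*A(3)) = -566*(-20) + (12 - 3*(5 + 3)/3) = -283*(-40) + (12 - 8) = 11320 + (12 - 3*8/3) = 11320 + (12 - 8) = 11320 + 4 = 11324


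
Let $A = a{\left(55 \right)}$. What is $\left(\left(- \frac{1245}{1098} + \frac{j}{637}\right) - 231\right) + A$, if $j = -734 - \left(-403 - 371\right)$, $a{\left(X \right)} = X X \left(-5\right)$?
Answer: $- \frac{3580378267}{233142} \approx -15357.0$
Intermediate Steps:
$a{\left(X \right)} = - 5 X^{2}$ ($a{\left(X \right)} = X^{2} \left(-5\right) = - 5 X^{2}$)
$j = 40$ ($j = -734 - \left(-403 - 371\right) = -734 - -774 = -734 + 774 = 40$)
$A = -15125$ ($A = - 5 \cdot 55^{2} = \left(-5\right) 3025 = -15125$)
$\left(\left(- \frac{1245}{1098} + \frac{j}{637}\right) - 231\right) + A = \left(\left(- \frac{1245}{1098} + \frac{40}{637}\right) - 231\right) - 15125 = \left(\left(\left(-1245\right) \frac{1}{1098} + 40 \cdot \frac{1}{637}\right) - 231\right) - 15125 = \left(\left(- \frac{415}{366} + \frac{40}{637}\right) - 231\right) - 15125 = \left(- \frac{249715}{233142} - 231\right) - 15125 = - \frac{54105517}{233142} - 15125 = - \frac{3580378267}{233142}$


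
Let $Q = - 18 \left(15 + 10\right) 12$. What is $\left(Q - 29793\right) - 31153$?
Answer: $-66346$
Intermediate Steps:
$Q = -5400$ ($Q = \left(-18\right) 25 \cdot 12 = \left(-450\right) 12 = -5400$)
$\left(Q - 29793\right) - 31153 = \left(-5400 - 29793\right) - 31153 = -35193 - 31153 = -66346$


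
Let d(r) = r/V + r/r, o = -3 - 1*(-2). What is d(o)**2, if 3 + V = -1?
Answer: 25/16 ≈ 1.5625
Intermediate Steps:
V = -4 (V = -3 - 1 = -4)
o = -1 (o = -3 + 2 = -1)
d(r) = 1 - r/4 (d(r) = r/(-4) + r/r = r*(-1/4) + 1 = -r/4 + 1 = 1 - r/4)
d(o)**2 = (1 - 1/4*(-1))**2 = (1 + 1/4)**2 = (5/4)**2 = 25/16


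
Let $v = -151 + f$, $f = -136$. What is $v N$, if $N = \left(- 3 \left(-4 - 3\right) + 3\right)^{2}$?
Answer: $-165312$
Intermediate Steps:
$v = -287$ ($v = -151 - 136 = -287$)
$N = 576$ ($N = \left(\left(-3\right) \left(-7\right) + 3\right)^{2} = \left(21 + 3\right)^{2} = 24^{2} = 576$)
$v N = \left(-287\right) 576 = -165312$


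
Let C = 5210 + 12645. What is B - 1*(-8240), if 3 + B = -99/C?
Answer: 147071536/17855 ≈ 8237.0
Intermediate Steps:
C = 17855
B = -53664/17855 (B = -3 - 99/17855 = -53664/17855 ≈ -3.0055)
B - 1*(-8240) = -53664/17855 - 1*(-8240) = -53664/17855 + 8240 = 147071536/17855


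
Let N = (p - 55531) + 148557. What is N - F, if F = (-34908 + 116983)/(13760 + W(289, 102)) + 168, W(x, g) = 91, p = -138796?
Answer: -636369313/13851 ≈ -45944.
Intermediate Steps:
N = -45770 (N = (-138796 - 55531) + 148557 = -194327 + 148557 = -45770)
F = 2409043/13851 (F = (-34908 + 116983)/(13760 + 91) + 168 = 82075/13851 + 168 = 2409043/13851 ≈ 173.93)
N - F = -45770 - 1*2409043/13851 = -45770 - 2409043/13851 = -636369313/13851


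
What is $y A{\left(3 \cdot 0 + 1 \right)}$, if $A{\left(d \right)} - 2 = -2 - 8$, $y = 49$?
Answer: $-392$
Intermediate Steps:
$A{\left(d \right)} = -8$ ($A{\left(d \right)} = 2 - 10 = -8$)
$y A{\left(3 \cdot 0 + 1 \right)} = 49 \left(-8\right) = -392$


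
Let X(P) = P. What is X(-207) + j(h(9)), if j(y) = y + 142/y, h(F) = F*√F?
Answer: -4718/27 ≈ -174.74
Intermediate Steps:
h(F) = F^(3/2)
X(-207) + j(h(9)) = -207 + (9^(3/2) + 142/(9^(3/2))) = -207 + (27 + 142/27) = -207 + 871/27 = -4718/27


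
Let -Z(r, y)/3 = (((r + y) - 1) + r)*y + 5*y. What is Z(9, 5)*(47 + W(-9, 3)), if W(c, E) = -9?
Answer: -15390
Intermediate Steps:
Z(r, y) = -15*y - 3*y*(-1 + y + 2*r) (Z(r, y) = -3*((((r + y) - 1) + r)*y + 5*y) = -3*(((-1 + r + y) + r)*y + 5*y) = -3*((-1 + y + 2*r)*y + 5*y) = -3*(y*(-1 + y + 2*r) + 5*y) = -3*(5*y + y*(-1 + y + 2*r)) = -15*y - 3*y*(-1 + y + 2*r))
Z(9, 5)*(47 + W(-9, 3)) = (-3*5*(4 + 5 + 2*9))*(47 - 9) = -3*5*(4 + 5 + 18)*38 = -3*5*27*38 = -405*38 = -15390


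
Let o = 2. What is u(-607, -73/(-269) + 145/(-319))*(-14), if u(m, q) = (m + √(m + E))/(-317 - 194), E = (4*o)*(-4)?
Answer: -1214/73 + 6*I*√71/73 ≈ -16.63 + 0.69256*I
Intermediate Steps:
E = -32 (E = (4*2)*(-4) = 8*(-4) = -32)
u(m, q) = -m/511 - √(-32 + m)/511 (u(m, q) = (m + √(m - 32))/(-317 - 194) = (m + √(-32 + m))/(-511) = (m + √(-32 + m))*(-1/511) = -m/511 - √(-32 + m)/511)
u(-607, -73/(-269) + 145/(-319))*(-14) = (-1/511*(-607) - √(-32 - 607)/511)*(-14) = (607/511 - 3*I*√71/511)*(-14) = -1214/73 + 6*I*√71/73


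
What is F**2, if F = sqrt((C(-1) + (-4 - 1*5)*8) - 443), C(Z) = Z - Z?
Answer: -515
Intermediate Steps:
C(Z) = 0
F = I*sqrt(515) (F = sqrt((0 + (-4 - 1*5)*8) - 443) = sqrt((0 + (-4 - 5)*8) - 443) = sqrt((0 - 9*8) - 443) = sqrt((0 - 72) - 443) = sqrt(-72 - 443) = sqrt(-515) = I*sqrt(515) ≈ 22.694*I)
F**2 = (I*sqrt(515))**2 = -515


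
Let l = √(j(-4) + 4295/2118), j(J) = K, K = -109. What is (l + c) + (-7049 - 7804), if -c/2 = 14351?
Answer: -43555 + I*√479868906/2118 ≈ -43555.0 + 10.343*I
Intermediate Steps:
c = -28702 (c = -2*14351 = -28702)
j(J) = -109
l = I*√479868906/2118 (l = √(-109 + 4295/2118) = √(-226567/2118) = I*√479868906/2118 ≈ 10.343*I)
(l + c) + (-7049 - 7804) = (I*√479868906/2118 - 28702) + (-7049 - 7804) = (-28702 + I*√479868906/2118) - 14853 = -43555 + I*√479868906/2118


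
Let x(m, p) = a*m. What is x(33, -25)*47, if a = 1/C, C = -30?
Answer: -517/10 ≈ -51.700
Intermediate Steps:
a = -1/30 (a = 1/(-30) = -1/30 ≈ -0.033333)
x(m, p) = -m/30
x(33, -25)*47 = -1/30*33*47 = -11/10*47 = -517/10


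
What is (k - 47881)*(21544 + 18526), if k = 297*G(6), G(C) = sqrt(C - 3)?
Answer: -1918591670 + 11900790*sqrt(3) ≈ -1.8980e+9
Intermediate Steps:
G(C) = sqrt(-3 + C)
k = 297*sqrt(3) (k = 297*sqrt(-3 + 6) = 297*sqrt(3) ≈ 514.42)
(k - 47881)*(21544 + 18526) = (297*sqrt(3) - 47881)*(21544 + 18526) = (-47881 + 297*sqrt(3))*40070 = -1918591670 + 11900790*sqrt(3)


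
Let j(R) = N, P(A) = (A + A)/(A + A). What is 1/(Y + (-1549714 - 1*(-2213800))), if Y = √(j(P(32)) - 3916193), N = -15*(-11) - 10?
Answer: 110681/73502355239 - I*√3916038/441014131434 ≈ 1.5058e-6 - 4.4872e-9*I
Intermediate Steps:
N = 155 (N = 165 - 10 = 155)
P(A) = 1 (P(A) = (2*A)/((2*A)) = (2*A)*(1/(2*A)) = 1)
j(R) = 155
Y = I*√3916038 (Y = √(155 - 3916193) = √(-3916038) = I*√3916038 ≈ 1978.9*I)
1/(Y + (-1549714 - 1*(-2213800))) = 1/(I*√3916038 + (-1549714 - 1*(-2213800))) = 1/(I*√3916038 + (-1549714 + 2213800)) = 1/(I*√3916038 + 664086) = 1/(664086 + I*√3916038)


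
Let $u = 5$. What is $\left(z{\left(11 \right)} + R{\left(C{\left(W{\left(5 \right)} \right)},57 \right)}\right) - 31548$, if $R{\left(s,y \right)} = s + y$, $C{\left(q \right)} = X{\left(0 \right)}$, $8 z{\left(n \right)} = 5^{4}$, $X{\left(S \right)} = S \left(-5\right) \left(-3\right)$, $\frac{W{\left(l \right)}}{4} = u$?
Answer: $- \frac{251303}{8} \approx -31413.0$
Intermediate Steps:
$W{\left(l \right)} = 20$ ($W{\left(l \right)} = 4 \cdot 5 = 20$)
$X{\left(S \right)} = 15 S$ ($X{\left(S \right)} = - 5 S \left(-3\right) = 15 S$)
$z{\left(n \right)} = \frac{625}{8}$ ($z{\left(n \right)} = \frac{5^{4}}{8} = \frac{1}{8} \cdot 625 = \frac{625}{8}$)
$C{\left(q \right)} = 0$ ($C{\left(q \right)} = 15 \cdot 0 = 0$)
$\left(z{\left(11 \right)} + R{\left(C{\left(W{\left(5 \right)} \right)},57 \right)}\right) - 31548 = \left(\frac{625}{8} + \left(0 + 57\right)\right) - 31548 = \left(\frac{625}{8} + 57\right) - 31548 = \frac{1081}{8} - 31548 = - \frac{251303}{8}$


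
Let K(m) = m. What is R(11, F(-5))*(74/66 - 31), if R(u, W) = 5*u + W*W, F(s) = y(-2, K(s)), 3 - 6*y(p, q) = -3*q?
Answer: -58174/33 ≈ -1762.8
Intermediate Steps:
y(p, q) = ½ + q/2 (y(p, q) = ½ - (-1)*q/2 = ½ + q/2)
F(s) = ½ + s/2
R(u, W) = W² + 5*u (R(u, W) = 5*u + W² = W² + 5*u)
R(11, F(-5))*(74/66 - 31) = ((½ + (½)*(-5))² + 5*11)*(74/66 - 31) = ((½ - 5/2)² + 55)*(74*(1/66) - 31) = ((-2)² + 55)*(37/33 - 31) = (4 + 55)*(-986/33) = 59*(-986/33) = -58174/33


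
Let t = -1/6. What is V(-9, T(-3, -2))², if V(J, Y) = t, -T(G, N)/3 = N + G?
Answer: 1/36 ≈ 0.027778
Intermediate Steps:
T(G, N) = -3*G - 3*N (T(G, N) = -3*(N + G) = -3*(G + N) = -3*G - 3*N)
t = -⅙ (t = -1*⅙ = -⅙ ≈ -0.16667)
V(J, Y) = -⅙
V(-9, T(-3, -2))² = (-⅙)² = 1/36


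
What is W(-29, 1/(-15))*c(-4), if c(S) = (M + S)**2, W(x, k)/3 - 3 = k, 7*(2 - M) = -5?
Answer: 3564/245 ≈ 14.547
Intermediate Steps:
M = 19/7 (M = 2 - 1/7*(-5) = 2 + 5/7 = 19/7 ≈ 2.7143)
W(x, k) = 9 + 3*k
c(S) = (19/7 + S)**2
W(-29, 1/(-15))*c(-4) = (9 + 3/(-15))*((19 + 7*(-4))**2/49) = (9 + 3*(-1/15))*((19 - 28)**2/49) = (9 - 1/5)*((1/49)*(-9)**2) = 44*((1/49)*81)/5 = (44/5)*(81/49) = 3564/245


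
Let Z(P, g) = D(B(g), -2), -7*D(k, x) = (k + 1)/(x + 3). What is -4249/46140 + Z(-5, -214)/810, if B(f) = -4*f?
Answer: -2121127/8720460 ≈ -0.24324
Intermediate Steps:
D(k, x) = -(1 + k)/(7*(3 + x)) (D(k, x) = -(k + 1)/(7*(x + 3)) = -(1 + k)/(7*(3 + x)))
Z(P, g) = -⅐ + 4*g/7 (Z(P, g) = (-1 - (-4)*g)/(7*(3 - 2)) = (⅐)*(-1 + 4*g)/1 = (⅐)*1*(-1 + 4*g) = -⅐ + 4*g/7)
-4249/46140 + Z(-5, -214)/810 = -4249/46140 + (-⅐ + (4/7)*(-214))/810 = -4249*1/46140 + (-⅐ - 856/7)*(1/810) = -4249/46140 - 857/7*1/810 = -4249/46140 - 857/5670 = -2121127/8720460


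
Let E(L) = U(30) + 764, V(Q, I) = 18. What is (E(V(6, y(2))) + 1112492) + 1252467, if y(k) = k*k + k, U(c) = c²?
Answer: 2366623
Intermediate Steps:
y(k) = k + k² (y(k) = k² + k = k + k²)
E(L) = 1664 (E(L) = 30² + 764 = 900 + 764 = 1664)
(E(V(6, y(2))) + 1112492) + 1252467 = (1664 + 1112492) + 1252467 = 1114156 + 1252467 = 2366623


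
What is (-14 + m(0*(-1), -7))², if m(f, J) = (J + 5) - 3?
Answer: 361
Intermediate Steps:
m(f, J) = 2 + J (m(f, J) = (5 + J) - 3 = 2 + J)
(-14 + m(0*(-1), -7))² = (-14 + (2 - 7))² = (-14 - 5)² = (-19)² = 361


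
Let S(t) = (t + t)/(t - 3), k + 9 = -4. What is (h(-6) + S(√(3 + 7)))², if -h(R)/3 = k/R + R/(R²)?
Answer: 556 + 168*√10 ≈ 1087.3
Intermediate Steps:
k = -13 (k = -9 - 4 = -13)
S(t) = 2*t/(-3 + t) (S(t) = (2*t)/(-3 + t) = 2*t/(-3 + t))
h(R) = 36/R (h(R) = -3*(-13/R + R/(R²)) = -3*(-13/R + R/R²) = -3*(-13/R + 1/R) = -(-36)/R = 36/R)
(h(-6) + S(√(3 + 7)))² = (36/(-6) + 2*√(3 + 7)/(-3 + √(3 + 7)))² = (36*(-⅙) + 2*√10/(-3 + √10))² = (-6 + 2*√10/(-3 + √10))²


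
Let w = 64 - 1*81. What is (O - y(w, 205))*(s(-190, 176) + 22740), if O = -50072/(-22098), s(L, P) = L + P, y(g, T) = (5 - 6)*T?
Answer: 52044380806/11049 ≈ 4.7103e+6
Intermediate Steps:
w = -17 (w = 64 - 81 = -17)
y(g, T) = -T
O = 25036/11049 (O = -50072*(-1/22098) = 25036/11049 ≈ 2.2659)
(O - y(w, 205))*(s(-190, 176) + 22740) = (25036/11049 - (-1)*205)*((-190 + 176) + 22740) = (25036/11049 - 1*(-205))*(-14 + 22740) = (25036/11049 + 205)*22726 = (2290081/11049)*22726 = 52044380806/11049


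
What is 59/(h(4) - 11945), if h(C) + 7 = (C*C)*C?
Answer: -59/11888 ≈ -0.0049630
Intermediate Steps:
h(C) = -7 + C³ (h(C) = -7 + (C*C)*C = -7 + C²*C = -7 + C³)
59/(h(4) - 11945) = 59/((-7 + 4³) - 11945) = 59/((-7 + 64) - 11945) = 59/(57 - 11945) = 59/(-11888) = 59*(-1/11888) = -59/11888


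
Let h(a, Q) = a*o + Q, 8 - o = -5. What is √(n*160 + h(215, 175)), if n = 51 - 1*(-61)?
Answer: √20890 ≈ 144.53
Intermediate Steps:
o = 13 (o = 8 - 1*(-5) = 8 + 5 = 13)
n = 112 (n = 51 + 61 = 112)
h(a, Q) = Q + 13*a (h(a, Q) = a*13 + Q = 13*a + Q = Q + 13*a)
√(n*160 + h(215, 175)) = √(112*160 + (175 + 13*215)) = √(17920 + (175 + 2795)) = √(17920 + 2970) = √20890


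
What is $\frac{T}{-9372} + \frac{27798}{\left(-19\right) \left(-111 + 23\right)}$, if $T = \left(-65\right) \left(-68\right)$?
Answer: $\frac{2876507}{178068} \approx 16.154$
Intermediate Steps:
$T = 4420$
$\frac{T}{-9372} + \frac{27798}{\left(-19\right) \left(-111 + 23\right)} = \frac{4420}{-9372} + \frac{27798}{\left(-19\right) \left(-111 + 23\right)} = 4420 \left(- \frac{1}{9372}\right) + \frac{27798}{\left(-19\right) \left(-88\right)} = - \frac{1105}{2343} + \frac{27798}{1672} = - \frac{1105}{2343} + 27798 \cdot \frac{1}{1672} = - \frac{1105}{2343} + \frac{13899}{836} = \frac{2876507}{178068}$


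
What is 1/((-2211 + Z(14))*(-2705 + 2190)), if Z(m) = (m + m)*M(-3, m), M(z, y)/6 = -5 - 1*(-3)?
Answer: 1/1311705 ≈ 7.6237e-7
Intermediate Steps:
M(z, y) = -12 (M(z, y) = 6*(-5 - 1*(-3)) = 6*(-5 + 3) = 6*(-2) = -12)
Z(m) = -24*m (Z(m) = (m + m)*(-12) = (2*m)*(-12) = -24*m)
1/((-2211 + Z(14))*(-2705 + 2190)) = 1/((-2211 - 24*14)*(-2705 + 2190)) = 1/((-2211 - 336)*(-515)) = 1/(-2547*(-515)) = 1/1311705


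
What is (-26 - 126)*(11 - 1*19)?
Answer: 1216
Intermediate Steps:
(-26 - 126)*(11 - 1*19) = -152*(11 - 19) = -152*(-8) = 1216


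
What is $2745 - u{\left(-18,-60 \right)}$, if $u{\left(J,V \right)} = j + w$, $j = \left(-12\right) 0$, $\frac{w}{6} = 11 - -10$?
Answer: $2619$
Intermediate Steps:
$w = 126$ ($w = 6 \left(11 - -10\right) = 6 \left(11 + 10\right) = 6 \cdot 21 = 126$)
$j = 0$
$u{\left(J,V \right)} = 126$ ($u{\left(J,V \right)} = 0 + 126 = 126$)
$2745 - u{\left(-18,-60 \right)} = 2745 - 126 = 2619$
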